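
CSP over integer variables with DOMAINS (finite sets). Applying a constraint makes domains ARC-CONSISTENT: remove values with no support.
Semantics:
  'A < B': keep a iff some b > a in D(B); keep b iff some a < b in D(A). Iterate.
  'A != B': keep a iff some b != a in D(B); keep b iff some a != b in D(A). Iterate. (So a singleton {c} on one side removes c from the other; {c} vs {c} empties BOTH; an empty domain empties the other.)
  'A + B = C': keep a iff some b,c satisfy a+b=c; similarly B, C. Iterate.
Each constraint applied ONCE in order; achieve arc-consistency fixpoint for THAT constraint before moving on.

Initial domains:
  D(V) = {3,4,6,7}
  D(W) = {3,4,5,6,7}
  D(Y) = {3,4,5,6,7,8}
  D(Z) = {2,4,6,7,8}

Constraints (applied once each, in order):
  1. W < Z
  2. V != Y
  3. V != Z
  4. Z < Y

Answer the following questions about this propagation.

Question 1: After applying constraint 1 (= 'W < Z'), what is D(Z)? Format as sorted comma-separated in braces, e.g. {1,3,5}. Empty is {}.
Constraint 1 (W < Z) on D(W)={3,4,5,6,7} D(Z)={2,4,6,7,8}: Z {2,4,6,7,8}->{4,6,7,8}
So after constraint 1: D(Z) = {4,6,7,8}

Answer: {4,6,7,8}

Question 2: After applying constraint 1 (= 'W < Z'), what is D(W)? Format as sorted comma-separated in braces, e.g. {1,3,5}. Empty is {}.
Constraint 1 (W < Z) on D(W)={3,4,5,6,7} D(Z)={2,4,6,7,8}: Z {2,4,6,7,8}->{4,6,7,8}
So after constraint 1: D(W) = {3,4,5,6,7}

Answer: {3,4,5,6,7}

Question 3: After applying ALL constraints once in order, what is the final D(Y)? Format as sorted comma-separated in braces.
Constraint 1 (W < Z) on D(W)={3,4,5,6,7} D(Z)={2,4,6,7,8}: Z {2,4,6,7,8}->{4,6,7,8}
Constraint 2 (V != Y) on D(V)={3,4,6,7} D(Y)={3,4,5,6,7,8}: no change
Constraint 3 (V != Z) on D(V)={3,4,6,7} D(Z)={4,6,7,8}: no change
Constraint 4 (Z < Y) on D(Z)={4,6,7,8} D(Y)={3,4,5,6,7,8}: Z {4,6,7,8}->{4,6,7}; Y {3,4,5,6,7,8}->{5,6,7,8}
So after all 4 constraints: D(Y) = {5,6,7,8}

Answer: {5,6,7,8}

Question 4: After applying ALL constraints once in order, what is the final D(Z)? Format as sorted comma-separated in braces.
Answer: {4,6,7}

Derivation:
Constraint 1 (W < Z) on D(W)={3,4,5,6,7} D(Z)={2,4,6,7,8}: Z {2,4,6,7,8}->{4,6,7,8}
Constraint 2 (V != Y) on D(V)={3,4,6,7} D(Y)={3,4,5,6,7,8}: no change
Constraint 3 (V != Z) on D(V)={3,4,6,7} D(Z)={4,6,7,8}: no change
Constraint 4 (Z < Y) on D(Z)={4,6,7,8} D(Y)={3,4,5,6,7,8}: Z {4,6,7,8}->{4,6,7}; Y {3,4,5,6,7,8}->{5,6,7,8}
So after all 4 constraints: D(Z) = {4,6,7}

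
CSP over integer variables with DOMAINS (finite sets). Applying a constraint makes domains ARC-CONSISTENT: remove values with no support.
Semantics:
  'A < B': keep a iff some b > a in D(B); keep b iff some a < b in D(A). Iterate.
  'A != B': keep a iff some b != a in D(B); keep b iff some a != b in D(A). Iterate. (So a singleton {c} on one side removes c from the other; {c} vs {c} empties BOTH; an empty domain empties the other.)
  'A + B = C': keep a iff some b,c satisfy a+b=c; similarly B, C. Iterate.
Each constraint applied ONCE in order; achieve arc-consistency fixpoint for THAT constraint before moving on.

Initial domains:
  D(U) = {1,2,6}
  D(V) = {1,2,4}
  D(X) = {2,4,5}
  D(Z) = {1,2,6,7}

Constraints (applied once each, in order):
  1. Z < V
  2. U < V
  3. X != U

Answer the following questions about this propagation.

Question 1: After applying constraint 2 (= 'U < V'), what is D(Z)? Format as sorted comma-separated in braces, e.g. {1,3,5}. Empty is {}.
Answer: {1,2}

Derivation:
Constraint 1 (Z < V) on D(Z)={1,2,6,7} D(V)={1,2,4}: Z {1,2,6,7}->{1,2}; V {1,2,4}->{2,4}
Constraint 2 (U < V) on D(U)={1,2,6} D(V)={2,4}: U {1,2,6}->{1,2}
So after constraint 2: D(Z) = {1,2}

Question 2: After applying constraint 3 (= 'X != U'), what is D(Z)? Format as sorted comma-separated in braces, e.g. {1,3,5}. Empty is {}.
Answer: {1,2}

Derivation:
Constraint 1 (Z < V) on D(Z)={1,2,6,7} D(V)={1,2,4}: Z {1,2,6,7}->{1,2}; V {1,2,4}->{2,4}
Constraint 2 (U < V) on D(U)={1,2,6} D(V)={2,4}: U {1,2,6}->{1,2}
Constraint 3 (X != U) on D(X)={2,4,5} D(U)={1,2}: no change
So after constraint 3: D(Z) = {1,2}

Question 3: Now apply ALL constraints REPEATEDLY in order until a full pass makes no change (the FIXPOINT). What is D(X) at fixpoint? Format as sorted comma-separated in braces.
Answer: {2,4,5}

Derivation:
pass 0 (initial): D(X)={2,4,5}
pass 1: U {1,2,6}->{1,2}; V {1,2,4}->{2,4}; Z {1,2,6,7}->{1,2}
pass 2: no change
Fixpoint after 2 passes: D(X) = {2,4,5}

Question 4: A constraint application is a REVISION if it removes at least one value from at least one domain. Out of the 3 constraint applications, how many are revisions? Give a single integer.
Constraint 1 (Z < V) on D(Z)={1,2,6,7} D(V)={1,2,4}: Z {1,2,6,7}->{1,2}; V {1,2,4}->{2,4} => REVISION
Constraint 2 (U < V) on D(U)={1,2,6} D(V)={2,4}: U {1,2,6}->{1,2} => REVISION
Constraint 3 (X != U) on D(X)={2,4,5} D(U)={1,2}: no change => not a revision
Total revisions = 2

Answer: 2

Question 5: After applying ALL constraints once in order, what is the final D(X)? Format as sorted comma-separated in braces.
Constraint 1 (Z < V) on D(Z)={1,2,6,7} D(V)={1,2,4}: Z {1,2,6,7}->{1,2}; V {1,2,4}->{2,4}
Constraint 2 (U < V) on D(U)={1,2,6} D(V)={2,4}: U {1,2,6}->{1,2}
Constraint 3 (X != U) on D(X)={2,4,5} D(U)={1,2}: no change
So after all 3 constraints: D(X) = {2,4,5}

Answer: {2,4,5}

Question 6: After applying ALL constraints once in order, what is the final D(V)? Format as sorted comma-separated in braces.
Constraint 1 (Z < V) on D(Z)={1,2,6,7} D(V)={1,2,4}: Z {1,2,6,7}->{1,2}; V {1,2,4}->{2,4}
Constraint 2 (U < V) on D(U)={1,2,6} D(V)={2,4}: U {1,2,6}->{1,2}
Constraint 3 (X != U) on D(X)={2,4,5} D(U)={1,2}: no change
So after all 3 constraints: D(V) = {2,4}

Answer: {2,4}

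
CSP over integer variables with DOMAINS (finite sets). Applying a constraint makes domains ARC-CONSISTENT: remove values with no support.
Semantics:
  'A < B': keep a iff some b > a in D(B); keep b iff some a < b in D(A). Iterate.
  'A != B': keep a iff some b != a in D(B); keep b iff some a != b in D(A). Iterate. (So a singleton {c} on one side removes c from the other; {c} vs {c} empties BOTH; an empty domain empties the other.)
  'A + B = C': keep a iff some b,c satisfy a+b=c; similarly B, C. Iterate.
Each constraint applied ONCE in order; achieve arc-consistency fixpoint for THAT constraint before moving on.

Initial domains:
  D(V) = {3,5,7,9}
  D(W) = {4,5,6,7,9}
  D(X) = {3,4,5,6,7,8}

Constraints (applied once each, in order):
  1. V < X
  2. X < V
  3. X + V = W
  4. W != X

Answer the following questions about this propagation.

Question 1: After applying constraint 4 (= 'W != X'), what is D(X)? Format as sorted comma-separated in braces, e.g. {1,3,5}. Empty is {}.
Constraint 1 (V < X) on D(V)={3,5,7,9} D(X)={3,4,5,6,7,8}: V {3,5,7,9}->{3,5,7}; X {3,4,5,6,7,8}->{4,5,6,7,8}
Constraint 2 (X < V) on D(X)={4,5,6,7,8} D(V)={3,5,7}: X {4,5,6,7,8}->{4,5,6}; V {3,5,7}->{5,7}
Constraint 3 (X + V = W) on D(X)={4,5,6} D(V)={5,7} D(W)={4,5,6,7,9}: X {4,5,6}->{4}; V {5,7}->{5}; W {4,5,6,7,9}->{9}
Constraint 4 (W != X) on D(W)={9} D(X)={4}: no change
So after constraint 4: D(X) = {4}

Answer: {4}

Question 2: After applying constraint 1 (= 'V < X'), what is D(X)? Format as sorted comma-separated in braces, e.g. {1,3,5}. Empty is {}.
Answer: {4,5,6,7,8}

Derivation:
Constraint 1 (V < X) on D(V)={3,5,7,9} D(X)={3,4,5,6,7,8}: V {3,5,7,9}->{3,5,7}; X {3,4,5,6,7,8}->{4,5,6,7,8}
So after constraint 1: D(X) = {4,5,6,7,8}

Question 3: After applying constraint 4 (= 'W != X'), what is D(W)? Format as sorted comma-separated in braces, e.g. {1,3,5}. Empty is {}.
Constraint 1 (V < X) on D(V)={3,5,7,9} D(X)={3,4,5,6,7,8}: V {3,5,7,9}->{3,5,7}; X {3,4,5,6,7,8}->{4,5,6,7,8}
Constraint 2 (X < V) on D(X)={4,5,6,7,8} D(V)={3,5,7}: X {4,5,6,7,8}->{4,5,6}; V {3,5,7}->{5,7}
Constraint 3 (X + V = W) on D(X)={4,5,6} D(V)={5,7} D(W)={4,5,6,7,9}: X {4,5,6}->{4}; V {5,7}->{5}; W {4,5,6,7,9}->{9}
Constraint 4 (W != X) on D(W)={9} D(X)={4}: no change
So after constraint 4: D(W) = {9}

Answer: {9}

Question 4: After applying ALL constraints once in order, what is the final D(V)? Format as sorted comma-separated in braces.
Constraint 1 (V < X) on D(V)={3,5,7,9} D(X)={3,4,5,6,7,8}: V {3,5,7,9}->{3,5,7}; X {3,4,5,6,7,8}->{4,5,6,7,8}
Constraint 2 (X < V) on D(X)={4,5,6,7,8} D(V)={3,5,7}: X {4,5,6,7,8}->{4,5,6}; V {3,5,7}->{5,7}
Constraint 3 (X + V = W) on D(X)={4,5,6} D(V)={5,7} D(W)={4,5,6,7,9}: X {4,5,6}->{4}; V {5,7}->{5}; W {4,5,6,7,9}->{9}
Constraint 4 (W != X) on D(W)={9} D(X)={4}: no change
So after all 4 constraints: D(V) = {5}

Answer: {5}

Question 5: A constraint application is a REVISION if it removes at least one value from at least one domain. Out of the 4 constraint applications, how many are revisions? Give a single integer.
Answer: 3

Derivation:
Constraint 1 (V < X) on D(V)={3,5,7,9} D(X)={3,4,5,6,7,8}: V {3,5,7,9}->{3,5,7}; X {3,4,5,6,7,8}->{4,5,6,7,8} => REVISION
Constraint 2 (X < V) on D(X)={4,5,6,7,8} D(V)={3,5,7}: X {4,5,6,7,8}->{4,5,6}; V {3,5,7}->{5,7} => REVISION
Constraint 3 (X + V = W) on D(X)={4,5,6} D(V)={5,7} D(W)={4,5,6,7,9}: X {4,5,6}->{4}; V {5,7}->{5}; W {4,5,6,7,9}->{9} => REVISION
Constraint 4 (W != X) on D(W)={9} D(X)={4}: no change => not a revision
Total revisions = 3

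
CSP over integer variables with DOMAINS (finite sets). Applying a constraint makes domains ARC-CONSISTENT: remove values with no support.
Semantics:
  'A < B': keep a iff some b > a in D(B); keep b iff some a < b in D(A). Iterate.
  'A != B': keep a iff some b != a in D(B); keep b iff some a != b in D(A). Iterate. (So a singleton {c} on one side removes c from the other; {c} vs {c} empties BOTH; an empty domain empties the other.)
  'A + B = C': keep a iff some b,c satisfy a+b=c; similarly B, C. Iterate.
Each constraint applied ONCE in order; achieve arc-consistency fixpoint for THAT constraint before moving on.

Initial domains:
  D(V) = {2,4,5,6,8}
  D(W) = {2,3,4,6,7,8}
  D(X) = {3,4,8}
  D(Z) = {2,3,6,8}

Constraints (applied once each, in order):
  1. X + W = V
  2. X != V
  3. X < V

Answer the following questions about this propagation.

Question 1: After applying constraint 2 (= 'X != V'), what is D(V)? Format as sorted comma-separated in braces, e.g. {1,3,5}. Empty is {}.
Answer: {5,6,8}

Derivation:
Constraint 1 (X + W = V) on D(X)={3,4,8} D(W)={2,3,4,6,7,8} D(V)={2,4,5,6,8}: X {3,4,8}->{3,4}; W {2,3,4,6,7,8}->{2,3,4}; V {2,4,5,6,8}->{5,6,8}
Constraint 2 (X != V) on D(X)={3,4} D(V)={5,6,8}: no change
So after constraint 2: D(V) = {5,6,8}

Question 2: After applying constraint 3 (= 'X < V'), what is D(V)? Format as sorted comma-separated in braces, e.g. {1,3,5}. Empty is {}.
Constraint 1 (X + W = V) on D(X)={3,4,8} D(W)={2,3,4,6,7,8} D(V)={2,4,5,6,8}: X {3,4,8}->{3,4}; W {2,3,4,6,7,8}->{2,3,4}; V {2,4,5,6,8}->{5,6,8}
Constraint 2 (X != V) on D(X)={3,4} D(V)={5,6,8}: no change
Constraint 3 (X < V) on D(X)={3,4} D(V)={5,6,8}: no change
So after constraint 3: D(V) = {5,6,8}

Answer: {5,6,8}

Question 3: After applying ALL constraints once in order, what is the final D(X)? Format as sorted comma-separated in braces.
Answer: {3,4}

Derivation:
Constraint 1 (X + W = V) on D(X)={3,4,8} D(W)={2,3,4,6,7,8} D(V)={2,4,5,6,8}: X {3,4,8}->{3,4}; W {2,3,4,6,7,8}->{2,3,4}; V {2,4,5,6,8}->{5,6,8}
Constraint 2 (X != V) on D(X)={3,4} D(V)={5,6,8}: no change
Constraint 3 (X < V) on D(X)={3,4} D(V)={5,6,8}: no change
So after all 3 constraints: D(X) = {3,4}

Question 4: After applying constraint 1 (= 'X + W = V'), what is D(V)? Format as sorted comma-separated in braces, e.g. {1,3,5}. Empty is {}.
Answer: {5,6,8}

Derivation:
Constraint 1 (X + W = V) on D(X)={3,4,8} D(W)={2,3,4,6,7,8} D(V)={2,4,5,6,8}: X {3,4,8}->{3,4}; W {2,3,4,6,7,8}->{2,3,4}; V {2,4,5,6,8}->{5,6,8}
So after constraint 1: D(V) = {5,6,8}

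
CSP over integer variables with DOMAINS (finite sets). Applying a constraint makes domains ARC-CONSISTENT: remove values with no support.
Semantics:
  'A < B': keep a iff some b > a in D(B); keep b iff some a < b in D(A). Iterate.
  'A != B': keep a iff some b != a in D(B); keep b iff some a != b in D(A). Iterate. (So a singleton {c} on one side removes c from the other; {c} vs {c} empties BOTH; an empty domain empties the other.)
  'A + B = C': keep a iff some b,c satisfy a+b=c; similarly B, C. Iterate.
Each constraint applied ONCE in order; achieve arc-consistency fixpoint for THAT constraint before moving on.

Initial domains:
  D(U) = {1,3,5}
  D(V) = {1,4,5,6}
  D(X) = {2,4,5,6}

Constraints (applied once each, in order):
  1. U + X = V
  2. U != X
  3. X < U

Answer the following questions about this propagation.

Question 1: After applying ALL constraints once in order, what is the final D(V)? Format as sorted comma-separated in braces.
Constraint 1 (U + X = V) on D(U)={1,3,5} D(X)={2,4,5,6} D(V)={1,4,5,6}: U {1,3,5}->{1,3}; X {2,4,5,6}->{2,4,5}; V {1,4,5,6}->{5,6}
Constraint 2 (U != X) on D(U)={1,3} D(X)={2,4,5}: no change
Constraint 3 (X < U) on D(X)={2,4,5} D(U)={1,3}: X {2,4,5}->{2}; U {1,3}->{3}
So after all 3 constraints: D(V) = {5,6}

Answer: {5,6}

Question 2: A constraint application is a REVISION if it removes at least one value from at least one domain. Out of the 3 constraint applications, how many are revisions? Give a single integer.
Constraint 1 (U + X = V) on D(U)={1,3,5} D(X)={2,4,5,6} D(V)={1,4,5,6}: U {1,3,5}->{1,3}; X {2,4,5,6}->{2,4,5}; V {1,4,5,6}->{5,6} => REVISION
Constraint 2 (U != X) on D(U)={1,3} D(X)={2,4,5}: no change => not a revision
Constraint 3 (X < U) on D(X)={2,4,5} D(U)={1,3}: X {2,4,5}->{2}; U {1,3}->{3} => REVISION
Total revisions = 2

Answer: 2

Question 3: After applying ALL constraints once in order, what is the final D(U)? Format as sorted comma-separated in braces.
Answer: {3}

Derivation:
Constraint 1 (U + X = V) on D(U)={1,3,5} D(X)={2,4,5,6} D(V)={1,4,5,6}: U {1,3,5}->{1,3}; X {2,4,5,6}->{2,4,5}; V {1,4,5,6}->{5,6}
Constraint 2 (U != X) on D(U)={1,3} D(X)={2,4,5}: no change
Constraint 3 (X < U) on D(X)={2,4,5} D(U)={1,3}: X {2,4,5}->{2}; U {1,3}->{3}
So after all 3 constraints: D(U) = {3}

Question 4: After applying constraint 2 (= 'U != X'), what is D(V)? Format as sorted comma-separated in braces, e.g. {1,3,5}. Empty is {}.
Answer: {5,6}

Derivation:
Constraint 1 (U + X = V) on D(U)={1,3,5} D(X)={2,4,5,6} D(V)={1,4,5,6}: U {1,3,5}->{1,3}; X {2,4,5,6}->{2,4,5}; V {1,4,5,6}->{5,6}
Constraint 2 (U != X) on D(U)={1,3} D(X)={2,4,5}: no change
So after constraint 2: D(V) = {5,6}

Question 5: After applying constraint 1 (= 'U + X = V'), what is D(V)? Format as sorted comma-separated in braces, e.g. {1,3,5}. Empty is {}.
Constraint 1 (U + X = V) on D(U)={1,3,5} D(X)={2,4,5,6} D(V)={1,4,5,6}: U {1,3,5}->{1,3}; X {2,4,5,6}->{2,4,5}; V {1,4,5,6}->{5,6}
So after constraint 1: D(V) = {5,6}

Answer: {5,6}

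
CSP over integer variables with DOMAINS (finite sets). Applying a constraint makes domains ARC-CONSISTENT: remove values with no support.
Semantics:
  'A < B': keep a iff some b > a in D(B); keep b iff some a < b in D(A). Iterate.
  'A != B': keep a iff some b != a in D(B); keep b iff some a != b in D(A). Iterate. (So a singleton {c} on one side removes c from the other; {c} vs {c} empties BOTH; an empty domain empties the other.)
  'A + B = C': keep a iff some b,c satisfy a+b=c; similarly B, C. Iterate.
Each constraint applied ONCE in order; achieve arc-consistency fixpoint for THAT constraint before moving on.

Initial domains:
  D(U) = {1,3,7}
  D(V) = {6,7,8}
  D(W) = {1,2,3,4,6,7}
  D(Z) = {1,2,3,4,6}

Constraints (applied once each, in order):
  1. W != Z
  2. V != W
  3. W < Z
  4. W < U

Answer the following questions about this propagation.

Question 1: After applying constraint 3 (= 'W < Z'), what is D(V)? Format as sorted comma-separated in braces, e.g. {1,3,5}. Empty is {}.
Constraint 1 (W != Z) on D(W)={1,2,3,4,6,7} D(Z)={1,2,3,4,6}: no change
Constraint 2 (V != W) on D(V)={6,7,8} D(W)={1,2,3,4,6,7}: no change
Constraint 3 (W < Z) on D(W)={1,2,3,4,6,7} D(Z)={1,2,3,4,6}: W {1,2,3,4,6,7}->{1,2,3,4}; Z {1,2,3,4,6}->{2,3,4,6}
So after constraint 3: D(V) = {6,7,8}

Answer: {6,7,8}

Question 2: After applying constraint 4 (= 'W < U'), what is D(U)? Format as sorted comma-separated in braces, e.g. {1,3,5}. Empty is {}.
Constraint 1 (W != Z) on D(W)={1,2,3,4,6,7} D(Z)={1,2,3,4,6}: no change
Constraint 2 (V != W) on D(V)={6,7,8} D(W)={1,2,3,4,6,7}: no change
Constraint 3 (W < Z) on D(W)={1,2,3,4,6,7} D(Z)={1,2,3,4,6}: W {1,2,3,4,6,7}->{1,2,3,4}; Z {1,2,3,4,6}->{2,3,4,6}
Constraint 4 (W < U) on D(W)={1,2,3,4} D(U)={1,3,7}: U {1,3,7}->{3,7}
So after constraint 4: D(U) = {3,7}

Answer: {3,7}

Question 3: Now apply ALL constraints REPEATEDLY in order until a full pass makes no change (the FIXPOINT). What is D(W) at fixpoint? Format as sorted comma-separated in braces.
Answer: {1,2,3,4}

Derivation:
pass 0 (initial): D(W)={1,2,3,4,6,7}
pass 1: U {1,3,7}->{3,7}; W {1,2,3,4,6,7}->{1,2,3,4}; Z {1,2,3,4,6}->{2,3,4,6}
pass 2: no change
Fixpoint after 2 passes: D(W) = {1,2,3,4}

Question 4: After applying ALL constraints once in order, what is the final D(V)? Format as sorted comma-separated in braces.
Constraint 1 (W != Z) on D(W)={1,2,3,4,6,7} D(Z)={1,2,3,4,6}: no change
Constraint 2 (V != W) on D(V)={6,7,8} D(W)={1,2,3,4,6,7}: no change
Constraint 3 (W < Z) on D(W)={1,2,3,4,6,7} D(Z)={1,2,3,4,6}: W {1,2,3,4,6,7}->{1,2,3,4}; Z {1,2,3,4,6}->{2,3,4,6}
Constraint 4 (W < U) on D(W)={1,2,3,4} D(U)={1,3,7}: U {1,3,7}->{3,7}
So after all 4 constraints: D(V) = {6,7,8}

Answer: {6,7,8}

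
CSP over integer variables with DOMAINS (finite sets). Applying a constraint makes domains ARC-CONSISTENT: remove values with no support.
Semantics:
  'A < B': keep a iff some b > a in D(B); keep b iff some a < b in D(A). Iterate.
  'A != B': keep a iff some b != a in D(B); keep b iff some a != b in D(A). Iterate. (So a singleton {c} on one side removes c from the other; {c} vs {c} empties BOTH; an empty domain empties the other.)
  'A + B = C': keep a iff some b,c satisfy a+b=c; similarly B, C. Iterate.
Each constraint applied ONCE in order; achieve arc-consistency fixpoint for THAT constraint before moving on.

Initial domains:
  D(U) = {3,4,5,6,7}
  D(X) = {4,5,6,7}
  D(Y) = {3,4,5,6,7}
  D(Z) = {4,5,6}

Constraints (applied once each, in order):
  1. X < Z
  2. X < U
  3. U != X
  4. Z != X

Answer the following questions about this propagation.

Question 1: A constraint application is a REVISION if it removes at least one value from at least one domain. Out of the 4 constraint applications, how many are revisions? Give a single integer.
Constraint 1 (X < Z) on D(X)={4,5,6,7} D(Z)={4,5,6}: X {4,5,6,7}->{4,5}; Z {4,5,6}->{5,6} => REVISION
Constraint 2 (X < U) on D(X)={4,5} D(U)={3,4,5,6,7}: U {3,4,5,6,7}->{5,6,7} => REVISION
Constraint 3 (U != X) on D(U)={5,6,7} D(X)={4,5}: no change => not a revision
Constraint 4 (Z != X) on D(Z)={5,6} D(X)={4,5}: no change => not a revision
Total revisions = 2

Answer: 2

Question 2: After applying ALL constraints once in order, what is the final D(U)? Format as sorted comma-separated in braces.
Constraint 1 (X < Z) on D(X)={4,5,6,7} D(Z)={4,5,6}: X {4,5,6,7}->{4,5}; Z {4,5,6}->{5,6}
Constraint 2 (X < U) on D(X)={4,5} D(U)={3,4,5,6,7}: U {3,4,5,6,7}->{5,6,7}
Constraint 3 (U != X) on D(U)={5,6,7} D(X)={4,5}: no change
Constraint 4 (Z != X) on D(Z)={5,6} D(X)={4,5}: no change
So after all 4 constraints: D(U) = {5,6,7}

Answer: {5,6,7}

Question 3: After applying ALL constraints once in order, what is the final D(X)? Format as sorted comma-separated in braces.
Constraint 1 (X < Z) on D(X)={4,5,6,7} D(Z)={4,5,6}: X {4,5,6,7}->{4,5}; Z {4,5,6}->{5,6}
Constraint 2 (X < U) on D(X)={4,5} D(U)={3,4,5,6,7}: U {3,4,5,6,7}->{5,6,7}
Constraint 3 (U != X) on D(U)={5,6,7} D(X)={4,5}: no change
Constraint 4 (Z != X) on D(Z)={5,6} D(X)={4,5}: no change
So after all 4 constraints: D(X) = {4,5}

Answer: {4,5}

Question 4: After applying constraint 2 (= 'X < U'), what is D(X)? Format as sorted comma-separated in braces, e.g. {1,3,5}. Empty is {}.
Constraint 1 (X < Z) on D(X)={4,5,6,7} D(Z)={4,5,6}: X {4,5,6,7}->{4,5}; Z {4,5,6}->{5,6}
Constraint 2 (X < U) on D(X)={4,5} D(U)={3,4,5,6,7}: U {3,4,5,6,7}->{5,6,7}
So after constraint 2: D(X) = {4,5}

Answer: {4,5}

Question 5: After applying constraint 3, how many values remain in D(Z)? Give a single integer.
Constraint 1 (X < Z) on D(X)={4,5,6,7} D(Z)={4,5,6}: X {4,5,6,7}->{4,5}; Z {4,5,6}->{5,6}
Constraint 2 (X < U) on D(X)={4,5} D(U)={3,4,5,6,7}: U {3,4,5,6,7}->{5,6,7}
Constraint 3 (U != X) on D(U)={5,6,7} D(X)={4,5}: no change
So after constraint 3: D(Z)={5,6}, size = 2

Answer: 2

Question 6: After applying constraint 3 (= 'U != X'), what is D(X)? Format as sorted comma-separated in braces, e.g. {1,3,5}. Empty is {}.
Constraint 1 (X < Z) on D(X)={4,5,6,7} D(Z)={4,5,6}: X {4,5,6,7}->{4,5}; Z {4,5,6}->{5,6}
Constraint 2 (X < U) on D(X)={4,5} D(U)={3,4,5,6,7}: U {3,4,5,6,7}->{5,6,7}
Constraint 3 (U != X) on D(U)={5,6,7} D(X)={4,5}: no change
So after constraint 3: D(X) = {4,5}

Answer: {4,5}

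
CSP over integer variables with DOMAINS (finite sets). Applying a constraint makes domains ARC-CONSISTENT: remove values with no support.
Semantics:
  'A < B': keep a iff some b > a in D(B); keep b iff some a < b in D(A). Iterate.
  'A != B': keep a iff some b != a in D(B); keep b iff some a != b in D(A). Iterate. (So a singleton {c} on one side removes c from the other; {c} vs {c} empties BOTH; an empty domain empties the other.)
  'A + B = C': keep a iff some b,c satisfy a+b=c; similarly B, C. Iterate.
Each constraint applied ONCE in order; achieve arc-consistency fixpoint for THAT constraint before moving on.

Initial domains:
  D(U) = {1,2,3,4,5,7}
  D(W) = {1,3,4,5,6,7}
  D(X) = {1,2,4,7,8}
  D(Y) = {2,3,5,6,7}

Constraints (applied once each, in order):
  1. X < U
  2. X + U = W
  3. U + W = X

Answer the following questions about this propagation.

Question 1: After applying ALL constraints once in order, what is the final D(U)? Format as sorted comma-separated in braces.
Answer: {}

Derivation:
Constraint 1 (X < U) on D(X)={1,2,4,7,8} D(U)={1,2,3,4,5,7}: X {1,2,4,7,8}->{1,2,4}; U {1,2,3,4,5,7}->{2,3,4,5,7}
Constraint 2 (X + U = W) on D(X)={1,2,4} D(U)={2,3,4,5,7} D(W)={1,3,4,5,6,7}: U {2,3,4,5,7}->{2,3,4,5}; W {1,3,4,5,6,7}->{3,4,5,6,7}
Constraint 3 (U + W = X) on D(U)={2,3,4,5} D(W)={3,4,5,6,7} D(X)={1,2,4}: U {2,3,4,5}->{}; W {3,4,5,6,7}->{}; X {1,2,4}->{}
So after all 3 constraints: D(U) = {}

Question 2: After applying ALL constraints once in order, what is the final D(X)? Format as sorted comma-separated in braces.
Answer: {}

Derivation:
Constraint 1 (X < U) on D(X)={1,2,4,7,8} D(U)={1,2,3,4,5,7}: X {1,2,4,7,8}->{1,2,4}; U {1,2,3,4,5,7}->{2,3,4,5,7}
Constraint 2 (X + U = W) on D(X)={1,2,4} D(U)={2,3,4,5,7} D(W)={1,3,4,5,6,7}: U {2,3,4,5,7}->{2,3,4,5}; W {1,3,4,5,6,7}->{3,4,5,6,7}
Constraint 3 (U + W = X) on D(U)={2,3,4,5} D(W)={3,4,5,6,7} D(X)={1,2,4}: U {2,3,4,5}->{}; W {3,4,5,6,7}->{}; X {1,2,4}->{}
So after all 3 constraints: D(X) = {}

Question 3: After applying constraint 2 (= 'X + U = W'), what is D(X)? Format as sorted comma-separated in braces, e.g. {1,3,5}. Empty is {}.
Constraint 1 (X < U) on D(X)={1,2,4,7,8} D(U)={1,2,3,4,5,7}: X {1,2,4,7,8}->{1,2,4}; U {1,2,3,4,5,7}->{2,3,4,5,7}
Constraint 2 (X + U = W) on D(X)={1,2,4} D(U)={2,3,4,5,7} D(W)={1,3,4,5,6,7}: U {2,3,4,5,7}->{2,3,4,5}; W {1,3,4,5,6,7}->{3,4,5,6,7}
So after constraint 2: D(X) = {1,2,4}

Answer: {1,2,4}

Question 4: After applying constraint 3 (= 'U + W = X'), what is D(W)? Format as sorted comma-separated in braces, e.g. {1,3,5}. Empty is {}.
Constraint 1 (X < U) on D(X)={1,2,4,7,8} D(U)={1,2,3,4,5,7}: X {1,2,4,7,8}->{1,2,4}; U {1,2,3,4,5,7}->{2,3,4,5,7}
Constraint 2 (X + U = W) on D(X)={1,2,4} D(U)={2,3,4,5,7} D(W)={1,3,4,5,6,7}: U {2,3,4,5,7}->{2,3,4,5}; W {1,3,4,5,6,7}->{3,4,5,6,7}
Constraint 3 (U + W = X) on D(U)={2,3,4,5} D(W)={3,4,5,6,7} D(X)={1,2,4}: U {2,3,4,5}->{}; W {3,4,5,6,7}->{}; X {1,2,4}->{}
So after constraint 3: D(W) = {}

Answer: {}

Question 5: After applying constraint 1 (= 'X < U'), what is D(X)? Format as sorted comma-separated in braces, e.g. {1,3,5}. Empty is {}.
Answer: {1,2,4}

Derivation:
Constraint 1 (X < U) on D(X)={1,2,4,7,8} D(U)={1,2,3,4,5,7}: X {1,2,4,7,8}->{1,2,4}; U {1,2,3,4,5,7}->{2,3,4,5,7}
So after constraint 1: D(X) = {1,2,4}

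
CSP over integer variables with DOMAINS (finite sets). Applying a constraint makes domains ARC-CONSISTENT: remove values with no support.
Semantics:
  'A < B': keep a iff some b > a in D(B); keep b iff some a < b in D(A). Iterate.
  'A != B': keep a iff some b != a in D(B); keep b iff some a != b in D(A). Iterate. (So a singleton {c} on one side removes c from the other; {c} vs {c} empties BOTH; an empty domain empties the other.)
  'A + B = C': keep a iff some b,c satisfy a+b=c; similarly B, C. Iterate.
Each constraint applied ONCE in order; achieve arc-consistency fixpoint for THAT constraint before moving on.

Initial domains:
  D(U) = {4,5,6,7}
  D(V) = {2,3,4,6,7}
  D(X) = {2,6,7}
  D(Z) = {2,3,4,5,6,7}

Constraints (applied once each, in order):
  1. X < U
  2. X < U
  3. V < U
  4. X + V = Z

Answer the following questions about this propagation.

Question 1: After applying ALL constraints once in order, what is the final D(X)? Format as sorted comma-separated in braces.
Constraint 1 (X < U) on D(X)={2,6,7} D(U)={4,5,6,7}: X {2,6,7}->{2,6}
Constraint 2 (X < U) on D(X)={2,6} D(U)={4,5,6,7}: no change
Constraint 3 (V < U) on D(V)={2,3,4,6,7} D(U)={4,5,6,7}: V {2,3,4,6,7}->{2,3,4,6}
Constraint 4 (X + V = Z) on D(X)={2,6} D(V)={2,3,4,6} D(Z)={2,3,4,5,6,7}: X {2,6}->{2}; V {2,3,4,6}->{2,3,4}; Z {2,3,4,5,6,7}->{4,5,6}
So after all 4 constraints: D(X) = {2}

Answer: {2}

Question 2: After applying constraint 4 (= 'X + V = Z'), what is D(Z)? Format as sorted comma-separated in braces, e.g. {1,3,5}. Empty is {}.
Constraint 1 (X < U) on D(X)={2,6,7} D(U)={4,5,6,7}: X {2,6,7}->{2,6}
Constraint 2 (X < U) on D(X)={2,6} D(U)={4,5,6,7}: no change
Constraint 3 (V < U) on D(V)={2,3,4,6,7} D(U)={4,5,6,7}: V {2,3,4,6,7}->{2,3,4,6}
Constraint 4 (X + V = Z) on D(X)={2,6} D(V)={2,3,4,6} D(Z)={2,3,4,5,6,7}: X {2,6}->{2}; V {2,3,4,6}->{2,3,4}; Z {2,3,4,5,6,7}->{4,5,6}
So after constraint 4: D(Z) = {4,5,6}

Answer: {4,5,6}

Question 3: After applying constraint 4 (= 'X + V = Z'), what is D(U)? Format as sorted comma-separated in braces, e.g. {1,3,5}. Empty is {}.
Answer: {4,5,6,7}

Derivation:
Constraint 1 (X < U) on D(X)={2,6,7} D(U)={4,5,6,7}: X {2,6,7}->{2,6}
Constraint 2 (X < U) on D(X)={2,6} D(U)={4,5,6,7}: no change
Constraint 3 (V < U) on D(V)={2,3,4,6,7} D(U)={4,5,6,7}: V {2,3,4,6,7}->{2,3,4,6}
Constraint 4 (X + V = Z) on D(X)={2,6} D(V)={2,3,4,6} D(Z)={2,3,4,5,6,7}: X {2,6}->{2}; V {2,3,4,6}->{2,3,4}; Z {2,3,4,5,6,7}->{4,5,6}
So after constraint 4: D(U) = {4,5,6,7}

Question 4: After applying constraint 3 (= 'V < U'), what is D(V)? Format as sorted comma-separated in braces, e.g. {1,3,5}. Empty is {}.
Answer: {2,3,4,6}

Derivation:
Constraint 1 (X < U) on D(X)={2,6,7} D(U)={4,5,6,7}: X {2,6,7}->{2,6}
Constraint 2 (X < U) on D(X)={2,6} D(U)={4,5,6,7}: no change
Constraint 3 (V < U) on D(V)={2,3,4,6,7} D(U)={4,5,6,7}: V {2,3,4,6,7}->{2,3,4,6}
So after constraint 3: D(V) = {2,3,4,6}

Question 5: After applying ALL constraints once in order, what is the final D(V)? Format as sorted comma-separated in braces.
Answer: {2,3,4}

Derivation:
Constraint 1 (X < U) on D(X)={2,6,7} D(U)={4,5,6,7}: X {2,6,7}->{2,6}
Constraint 2 (X < U) on D(X)={2,6} D(U)={4,5,6,7}: no change
Constraint 3 (V < U) on D(V)={2,3,4,6,7} D(U)={4,5,6,7}: V {2,3,4,6,7}->{2,3,4,6}
Constraint 4 (X + V = Z) on D(X)={2,6} D(V)={2,3,4,6} D(Z)={2,3,4,5,6,7}: X {2,6}->{2}; V {2,3,4,6}->{2,3,4}; Z {2,3,4,5,6,7}->{4,5,6}
So after all 4 constraints: D(V) = {2,3,4}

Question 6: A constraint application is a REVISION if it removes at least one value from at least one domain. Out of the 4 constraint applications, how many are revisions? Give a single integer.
Answer: 3

Derivation:
Constraint 1 (X < U) on D(X)={2,6,7} D(U)={4,5,6,7}: X {2,6,7}->{2,6} => REVISION
Constraint 2 (X < U) on D(X)={2,6} D(U)={4,5,6,7}: no change => not a revision
Constraint 3 (V < U) on D(V)={2,3,4,6,7} D(U)={4,5,6,7}: V {2,3,4,6,7}->{2,3,4,6} => REVISION
Constraint 4 (X + V = Z) on D(X)={2,6} D(V)={2,3,4,6} D(Z)={2,3,4,5,6,7}: X {2,6}->{2}; V {2,3,4,6}->{2,3,4}; Z {2,3,4,5,6,7}->{4,5,6} => REVISION
Total revisions = 3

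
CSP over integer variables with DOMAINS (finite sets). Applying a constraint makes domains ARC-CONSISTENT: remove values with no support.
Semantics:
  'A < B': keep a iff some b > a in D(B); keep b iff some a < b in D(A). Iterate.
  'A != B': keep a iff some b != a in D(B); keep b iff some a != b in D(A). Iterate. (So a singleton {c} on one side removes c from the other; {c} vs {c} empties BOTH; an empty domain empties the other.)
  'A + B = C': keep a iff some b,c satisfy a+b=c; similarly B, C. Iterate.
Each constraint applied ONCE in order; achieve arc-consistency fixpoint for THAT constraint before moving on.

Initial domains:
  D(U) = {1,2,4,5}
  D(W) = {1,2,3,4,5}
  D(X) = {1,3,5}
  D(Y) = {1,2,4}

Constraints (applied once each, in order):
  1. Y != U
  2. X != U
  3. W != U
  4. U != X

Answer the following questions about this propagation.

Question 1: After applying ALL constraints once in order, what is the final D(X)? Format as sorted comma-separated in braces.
Answer: {1,3,5}

Derivation:
Constraint 1 (Y != U) on D(Y)={1,2,4} D(U)={1,2,4,5}: no change
Constraint 2 (X != U) on D(X)={1,3,5} D(U)={1,2,4,5}: no change
Constraint 3 (W != U) on D(W)={1,2,3,4,5} D(U)={1,2,4,5}: no change
Constraint 4 (U != X) on D(U)={1,2,4,5} D(X)={1,3,5}: no change
So after all 4 constraints: D(X) = {1,3,5}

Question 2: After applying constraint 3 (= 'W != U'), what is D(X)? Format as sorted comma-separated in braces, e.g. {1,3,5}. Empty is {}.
Answer: {1,3,5}

Derivation:
Constraint 1 (Y != U) on D(Y)={1,2,4} D(U)={1,2,4,5}: no change
Constraint 2 (X != U) on D(X)={1,3,5} D(U)={1,2,4,5}: no change
Constraint 3 (W != U) on D(W)={1,2,3,4,5} D(U)={1,2,4,5}: no change
So after constraint 3: D(X) = {1,3,5}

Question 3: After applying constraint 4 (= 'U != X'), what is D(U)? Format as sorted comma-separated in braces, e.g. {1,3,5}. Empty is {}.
Answer: {1,2,4,5}

Derivation:
Constraint 1 (Y != U) on D(Y)={1,2,4} D(U)={1,2,4,5}: no change
Constraint 2 (X != U) on D(X)={1,3,5} D(U)={1,2,4,5}: no change
Constraint 3 (W != U) on D(W)={1,2,3,4,5} D(U)={1,2,4,5}: no change
Constraint 4 (U != X) on D(U)={1,2,4,5} D(X)={1,3,5}: no change
So after constraint 4: D(U) = {1,2,4,5}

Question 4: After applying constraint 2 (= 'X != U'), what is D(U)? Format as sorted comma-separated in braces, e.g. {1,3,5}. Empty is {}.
Answer: {1,2,4,5}

Derivation:
Constraint 1 (Y != U) on D(Y)={1,2,4} D(U)={1,2,4,5}: no change
Constraint 2 (X != U) on D(X)={1,3,5} D(U)={1,2,4,5}: no change
So after constraint 2: D(U) = {1,2,4,5}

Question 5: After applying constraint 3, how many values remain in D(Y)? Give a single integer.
Answer: 3

Derivation:
Constraint 1 (Y != U) on D(Y)={1,2,4} D(U)={1,2,4,5}: no change
Constraint 2 (X != U) on D(X)={1,3,5} D(U)={1,2,4,5}: no change
Constraint 3 (W != U) on D(W)={1,2,3,4,5} D(U)={1,2,4,5}: no change
So after constraint 3: D(Y)={1,2,4}, size = 3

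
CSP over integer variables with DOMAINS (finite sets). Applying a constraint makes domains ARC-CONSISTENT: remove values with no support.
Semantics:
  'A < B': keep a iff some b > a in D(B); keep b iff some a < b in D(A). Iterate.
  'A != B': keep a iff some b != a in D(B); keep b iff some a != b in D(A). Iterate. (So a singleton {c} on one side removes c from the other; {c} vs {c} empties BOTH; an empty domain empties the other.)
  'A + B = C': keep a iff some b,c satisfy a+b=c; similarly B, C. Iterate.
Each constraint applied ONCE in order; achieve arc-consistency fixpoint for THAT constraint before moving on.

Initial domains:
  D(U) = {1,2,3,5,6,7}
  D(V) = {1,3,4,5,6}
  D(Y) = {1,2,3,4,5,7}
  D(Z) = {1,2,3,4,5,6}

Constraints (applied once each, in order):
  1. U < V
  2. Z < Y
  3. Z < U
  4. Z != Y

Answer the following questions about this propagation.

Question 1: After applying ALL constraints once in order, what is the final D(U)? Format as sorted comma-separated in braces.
Answer: {2,3,5}

Derivation:
Constraint 1 (U < V) on D(U)={1,2,3,5,6,7} D(V)={1,3,4,5,6}: U {1,2,3,5,6,7}->{1,2,3,5}; V {1,3,4,5,6}->{3,4,5,6}
Constraint 2 (Z < Y) on D(Z)={1,2,3,4,5,6} D(Y)={1,2,3,4,5,7}: Y {1,2,3,4,5,7}->{2,3,4,5,7}
Constraint 3 (Z < U) on D(Z)={1,2,3,4,5,6} D(U)={1,2,3,5}: Z {1,2,3,4,5,6}->{1,2,3,4}; U {1,2,3,5}->{2,3,5}
Constraint 4 (Z != Y) on D(Z)={1,2,3,4} D(Y)={2,3,4,5,7}: no change
So after all 4 constraints: D(U) = {2,3,5}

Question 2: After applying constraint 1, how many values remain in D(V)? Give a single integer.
Answer: 4

Derivation:
Constraint 1 (U < V) on D(U)={1,2,3,5,6,7} D(V)={1,3,4,5,6}: U {1,2,3,5,6,7}->{1,2,3,5}; V {1,3,4,5,6}->{3,4,5,6}
So after constraint 1: D(V)={3,4,5,6}, size = 4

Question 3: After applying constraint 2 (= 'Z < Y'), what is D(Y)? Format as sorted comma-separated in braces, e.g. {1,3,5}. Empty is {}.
Answer: {2,3,4,5,7}

Derivation:
Constraint 1 (U < V) on D(U)={1,2,3,5,6,7} D(V)={1,3,4,5,6}: U {1,2,3,5,6,7}->{1,2,3,5}; V {1,3,4,5,6}->{3,4,5,6}
Constraint 2 (Z < Y) on D(Z)={1,2,3,4,5,6} D(Y)={1,2,3,4,5,7}: Y {1,2,3,4,5,7}->{2,3,4,5,7}
So after constraint 2: D(Y) = {2,3,4,5,7}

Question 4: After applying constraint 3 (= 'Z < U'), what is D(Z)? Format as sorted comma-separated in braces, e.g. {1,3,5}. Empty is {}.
Constraint 1 (U < V) on D(U)={1,2,3,5,6,7} D(V)={1,3,4,5,6}: U {1,2,3,5,6,7}->{1,2,3,5}; V {1,3,4,5,6}->{3,4,5,6}
Constraint 2 (Z < Y) on D(Z)={1,2,3,4,5,6} D(Y)={1,2,3,4,5,7}: Y {1,2,3,4,5,7}->{2,3,4,5,7}
Constraint 3 (Z < U) on D(Z)={1,2,3,4,5,6} D(U)={1,2,3,5}: Z {1,2,3,4,5,6}->{1,2,3,4}; U {1,2,3,5}->{2,3,5}
So after constraint 3: D(Z) = {1,2,3,4}

Answer: {1,2,3,4}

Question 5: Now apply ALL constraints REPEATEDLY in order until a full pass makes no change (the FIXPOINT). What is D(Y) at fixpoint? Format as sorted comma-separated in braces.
pass 0 (initial): D(Y)={1,2,3,4,5,7}
pass 1: U {1,2,3,5,6,7}->{2,3,5}; V {1,3,4,5,6}->{3,4,5,6}; Y {1,2,3,4,5,7}->{2,3,4,5,7}; Z {1,2,3,4,5,6}->{1,2,3,4}
pass 2: no change
Fixpoint after 2 passes: D(Y) = {2,3,4,5,7}

Answer: {2,3,4,5,7}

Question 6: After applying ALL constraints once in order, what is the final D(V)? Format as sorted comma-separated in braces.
Answer: {3,4,5,6}

Derivation:
Constraint 1 (U < V) on D(U)={1,2,3,5,6,7} D(V)={1,3,4,5,6}: U {1,2,3,5,6,7}->{1,2,3,5}; V {1,3,4,5,6}->{3,4,5,6}
Constraint 2 (Z < Y) on D(Z)={1,2,3,4,5,6} D(Y)={1,2,3,4,5,7}: Y {1,2,3,4,5,7}->{2,3,4,5,7}
Constraint 3 (Z < U) on D(Z)={1,2,3,4,5,6} D(U)={1,2,3,5}: Z {1,2,3,4,5,6}->{1,2,3,4}; U {1,2,3,5}->{2,3,5}
Constraint 4 (Z != Y) on D(Z)={1,2,3,4} D(Y)={2,3,4,5,7}: no change
So after all 4 constraints: D(V) = {3,4,5,6}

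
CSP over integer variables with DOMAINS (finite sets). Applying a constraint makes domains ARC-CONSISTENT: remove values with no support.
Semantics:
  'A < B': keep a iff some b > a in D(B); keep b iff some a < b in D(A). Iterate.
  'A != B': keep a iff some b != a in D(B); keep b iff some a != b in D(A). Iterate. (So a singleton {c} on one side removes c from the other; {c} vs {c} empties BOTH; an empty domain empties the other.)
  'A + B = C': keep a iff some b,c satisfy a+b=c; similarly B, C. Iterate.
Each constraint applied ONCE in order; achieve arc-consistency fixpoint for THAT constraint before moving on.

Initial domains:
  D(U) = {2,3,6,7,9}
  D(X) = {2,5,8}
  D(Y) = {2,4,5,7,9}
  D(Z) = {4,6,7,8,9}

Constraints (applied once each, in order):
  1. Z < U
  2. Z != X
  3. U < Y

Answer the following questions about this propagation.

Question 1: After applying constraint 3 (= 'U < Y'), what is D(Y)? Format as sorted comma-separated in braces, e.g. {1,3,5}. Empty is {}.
Answer: {7,9}

Derivation:
Constraint 1 (Z < U) on D(Z)={4,6,7,8,9} D(U)={2,3,6,7,9}: Z {4,6,7,8,9}->{4,6,7,8}; U {2,3,6,7,9}->{6,7,9}
Constraint 2 (Z != X) on D(Z)={4,6,7,8} D(X)={2,5,8}: no change
Constraint 3 (U < Y) on D(U)={6,7,9} D(Y)={2,4,5,7,9}: U {6,7,9}->{6,7}; Y {2,4,5,7,9}->{7,9}
So after constraint 3: D(Y) = {7,9}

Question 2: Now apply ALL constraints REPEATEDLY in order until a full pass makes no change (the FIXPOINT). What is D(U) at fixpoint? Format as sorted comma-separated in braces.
pass 0 (initial): D(U)={2,3,6,7,9}
pass 1: U {2,3,6,7,9}->{6,7}; Y {2,4,5,7,9}->{7,9}; Z {4,6,7,8,9}->{4,6,7,8}
pass 2: Z {4,6,7,8}->{4,6}
pass 3: no change
Fixpoint after 3 passes: D(U) = {6,7}

Answer: {6,7}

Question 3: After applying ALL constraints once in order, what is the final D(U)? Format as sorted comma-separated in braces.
Answer: {6,7}

Derivation:
Constraint 1 (Z < U) on D(Z)={4,6,7,8,9} D(U)={2,3,6,7,9}: Z {4,6,7,8,9}->{4,6,7,8}; U {2,3,6,7,9}->{6,7,9}
Constraint 2 (Z != X) on D(Z)={4,6,7,8} D(X)={2,5,8}: no change
Constraint 3 (U < Y) on D(U)={6,7,9} D(Y)={2,4,5,7,9}: U {6,7,9}->{6,7}; Y {2,4,5,7,9}->{7,9}
So after all 3 constraints: D(U) = {6,7}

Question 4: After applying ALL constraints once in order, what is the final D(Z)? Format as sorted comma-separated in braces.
Constraint 1 (Z < U) on D(Z)={4,6,7,8,9} D(U)={2,3,6,7,9}: Z {4,6,7,8,9}->{4,6,7,8}; U {2,3,6,7,9}->{6,7,9}
Constraint 2 (Z != X) on D(Z)={4,6,7,8} D(X)={2,5,8}: no change
Constraint 3 (U < Y) on D(U)={6,7,9} D(Y)={2,4,5,7,9}: U {6,7,9}->{6,7}; Y {2,4,5,7,9}->{7,9}
So after all 3 constraints: D(Z) = {4,6,7,8}

Answer: {4,6,7,8}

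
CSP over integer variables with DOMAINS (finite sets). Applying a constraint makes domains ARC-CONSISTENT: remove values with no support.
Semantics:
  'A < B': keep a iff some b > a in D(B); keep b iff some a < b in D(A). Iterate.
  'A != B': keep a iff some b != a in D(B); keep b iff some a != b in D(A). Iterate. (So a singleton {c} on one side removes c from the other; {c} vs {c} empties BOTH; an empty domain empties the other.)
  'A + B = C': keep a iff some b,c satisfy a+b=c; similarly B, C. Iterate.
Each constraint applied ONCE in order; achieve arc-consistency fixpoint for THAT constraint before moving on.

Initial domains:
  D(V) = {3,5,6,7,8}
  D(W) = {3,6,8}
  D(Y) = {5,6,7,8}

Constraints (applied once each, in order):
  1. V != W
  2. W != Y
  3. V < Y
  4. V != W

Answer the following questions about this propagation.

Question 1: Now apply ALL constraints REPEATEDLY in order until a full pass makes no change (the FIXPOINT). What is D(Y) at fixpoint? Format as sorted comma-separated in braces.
Answer: {5,6,7,8}

Derivation:
pass 0 (initial): D(Y)={5,6,7,8}
pass 1: V {3,5,6,7,8}->{3,5,6,7}
pass 2: no change
Fixpoint after 2 passes: D(Y) = {5,6,7,8}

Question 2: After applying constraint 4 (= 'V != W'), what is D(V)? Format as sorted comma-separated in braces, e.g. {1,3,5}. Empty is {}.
Constraint 1 (V != W) on D(V)={3,5,6,7,8} D(W)={3,6,8}: no change
Constraint 2 (W != Y) on D(W)={3,6,8} D(Y)={5,6,7,8}: no change
Constraint 3 (V < Y) on D(V)={3,5,6,7,8} D(Y)={5,6,7,8}: V {3,5,6,7,8}->{3,5,6,7}
Constraint 4 (V != W) on D(V)={3,5,6,7} D(W)={3,6,8}: no change
So after constraint 4: D(V) = {3,5,6,7}

Answer: {3,5,6,7}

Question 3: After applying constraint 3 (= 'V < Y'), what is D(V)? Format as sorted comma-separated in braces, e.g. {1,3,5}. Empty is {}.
Answer: {3,5,6,7}

Derivation:
Constraint 1 (V != W) on D(V)={3,5,6,7,8} D(W)={3,6,8}: no change
Constraint 2 (W != Y) on D(W)={3,6,8} D(Y)={5,6,7,8}: no change
Constraint 3 (V < Y) on D(V)={3,5,6,7,8} D(Y)={5,6,7,8}: V {3,5,6,7,8}->{3,5,6,7}
So after constraint 3: D(V) = {3,5,6,7}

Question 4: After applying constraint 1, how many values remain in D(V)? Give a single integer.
Answer: 5

Derivation:
Constraint 1 (V != W) on D(V)={3,5,6,7,8} D(W)={3,6,8}: no change
So after constraint 1: D(V)={3,5,6,7,8}, size = 5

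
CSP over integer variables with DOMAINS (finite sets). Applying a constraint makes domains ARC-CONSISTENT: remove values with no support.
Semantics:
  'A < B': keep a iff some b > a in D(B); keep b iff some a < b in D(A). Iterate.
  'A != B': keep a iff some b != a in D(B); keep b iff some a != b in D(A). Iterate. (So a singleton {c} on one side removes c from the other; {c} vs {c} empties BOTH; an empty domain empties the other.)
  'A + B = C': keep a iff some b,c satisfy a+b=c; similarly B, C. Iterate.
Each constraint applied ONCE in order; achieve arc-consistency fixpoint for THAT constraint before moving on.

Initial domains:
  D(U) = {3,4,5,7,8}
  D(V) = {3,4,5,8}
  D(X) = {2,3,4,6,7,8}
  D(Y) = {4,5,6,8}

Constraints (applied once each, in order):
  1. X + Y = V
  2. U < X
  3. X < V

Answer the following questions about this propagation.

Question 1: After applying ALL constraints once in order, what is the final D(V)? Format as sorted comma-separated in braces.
Constraint 1 (X + Y = V) on D(X)={2,3,4,6,7,8} D(Y)={4,5,6,8} D(V)={3,4,5,8}: X {2,3,4,6,7,8}->{2,3,4}; Y {4,5,6,8}->{4,5,6}; V {3,4,5,8}->{8}
Constraint 2 (U < X) on D(U)={3,4,5,7,8} D(X)={2,3,4}: U {3,4,5,7,8}->{3}; X {2,3,4}->{4}
Constraint 3 (X < V) on D(X)={4} D(V)={8}: no change
So after all 3 constraints: D(V) = {8}

Answer: {8}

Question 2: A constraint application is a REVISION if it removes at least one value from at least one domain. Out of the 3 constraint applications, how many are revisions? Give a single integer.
Constraint 1 (X + Y = V) on D(X)={2,3,4,6,7,8} D(Y)={4,5,6,8} D(V)={3,4,5,8}: X {2,3,4,6,7,8}->{2,3,4}; Y {4,5,6,8}->{4,5,6}; V {3,4,5,8}->{8} => REVISION
Constraint 2 (U < X) on D(U)={3,4,5,7,8} D(X)={2,3,4}: U {3,4,5,7,8}->{3}; X {2,3,4}->{4} => REVISION
Constraint 3 (X < V) on D(X)={4} D(V)={8}: no change => not a revision
Total revisions = 2

Answer: 2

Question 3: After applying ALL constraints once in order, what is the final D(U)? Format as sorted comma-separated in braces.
Constraint 1 (X + Y = V) on D(X)={2,3,4,6,7,8} D(Y)={4,5,6,8} D(V)={3,4,5,8}: X {2,3,4,6,7,8}->{2,3,4}; Y {4,5,6,8}->{4,5,6}; V {3,4,5,8}->{8}
Constraint 2 (U < X) on D(U)={3,4,5,7,8} D(X)={2,3,4}: U {3,4,5,7,8}->{3}; X {2,3,4}->{4}
Constraint 3 (X < V) on D(X)={4} D(V)={8}: no change
So after all 3 constraints: D(U) = {3}

Answer: {3}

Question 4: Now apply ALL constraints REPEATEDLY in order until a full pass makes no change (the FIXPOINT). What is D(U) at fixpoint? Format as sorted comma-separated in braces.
pass 0 (initial): D(U)={3,4,5,7,8}
pass 1: U {3,4,5,7,8}->{3}; V {3,4,5,8}->{8}; X {2,3,4,6,7,8}->{4}; Y {4,5,6,8}->{4,5,6}
pass 2: Y {4,5,6}->{4}
pass 3: no change
Fixpoint after 3 passes: D(U) = {3}

Answer: {3}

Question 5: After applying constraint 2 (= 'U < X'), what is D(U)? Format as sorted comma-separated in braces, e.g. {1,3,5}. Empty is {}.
Constraint 1 (X + Y = V) on D(X)={2,3,4,6,7,8} D(Y)={4,5,6,8} D(V)={3,4,5,8}: X {2,3,4,6,7,8}->{2,3,4}; Y {4,5,6,8}->{4,5,6}; V {3,4,5,8}->{8}
Constraint 2 (U < X) on D(U)={3,4,5,7,8} D(X)={2,3,4}: U {3,4,5,7,8}->{3}; X {2,3,4}->{4}
So after constraint 2: D(U) = {3}

Answer: {3}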